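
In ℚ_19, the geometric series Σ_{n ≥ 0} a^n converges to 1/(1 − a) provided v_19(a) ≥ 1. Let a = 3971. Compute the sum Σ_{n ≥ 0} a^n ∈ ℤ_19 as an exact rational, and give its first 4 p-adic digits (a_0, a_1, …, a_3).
Σ a^n = 1/(1 − a) = -1/3970;  first 4 digits = (1, 0, 11, 0)

v_19(a) = 2 ≥ 1, so the series converges in ℤ_19 to 1/(1 − a) = 1/(1 − 3971) = -1/3970. Expand this rational in ℤ_19: compute digits iteratively via d_i = x_i mod 19, x_{i+1} = (x_i − d_i)/19. The first 4 digits are (1, 0, 11, 0).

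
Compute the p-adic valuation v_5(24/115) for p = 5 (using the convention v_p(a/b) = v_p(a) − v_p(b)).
v_5(24/115) = -1

Factor powers of 5 from the numerator and denominator of the reduced fraction: 24 = 5^0 · 24 and 115 = 5^1 · 23. Apply v_p(a/b) = v_p(a) − v_p(b): v_5(24/115) = 0 − 1 = -1.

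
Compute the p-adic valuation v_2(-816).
v_2(-816) = 4

v_2(n) is the largest exponent k such that 2^k divides n. Factor out: -816 = -2^4 · 51. (Sign doesn't affect v_p.) So v_2(-816) = 4.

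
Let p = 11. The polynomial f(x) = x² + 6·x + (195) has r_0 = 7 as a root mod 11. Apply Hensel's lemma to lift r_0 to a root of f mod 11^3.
r_2 = 634 (mod 1331)

Hensel: r_{i+1} = r_i − f(r_i)·(f′(r_i))^{-1} mod 11^{i+2}, f′(x) = 2x + 6. Iterate:
  r_0 = 7 (mod 11)
  r_1 = 29 (mod 121)
  r_2 = 634 (mod 1331)
Final: r = 634 satisfies f(r) ≡ 0 mod 11^3.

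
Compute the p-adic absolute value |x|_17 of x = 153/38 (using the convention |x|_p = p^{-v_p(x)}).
|153/38|_17 = 1/17

Step 1 — compute v_17(x) by factoring powers of 17 out of the numerator and denominator: v_17(153/38) = 1. Step 2 — apply |x|_p = p^{-v_p(x)} = 17^{-1} = 1/17.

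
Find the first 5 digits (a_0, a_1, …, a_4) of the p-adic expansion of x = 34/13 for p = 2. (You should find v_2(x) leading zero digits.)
(a_0, …, a_4) = (0, 1, 0, 1, 0)

v_2(34/13) = 1, so a_0 = ... = a_0 = 0. Factor out: x = 2^1 · u with u = 17/13 a unit in ℤ_2. Expand u iteratively via a_{v+i} = u_i mod 2, u_{i+1} = (u_i − a_{v+i})/2:
  u_0 = 17/13;  a_1 = 1;  u_1 = (u_0 − 1)/2 = 2/13
  u_1 = 2/13;  a_2 = 0;  u_2 = (u_1 − 0)/2 = 1/13
  u_2 = 1/13;  a_3 = 1;  u_3 = (u_2 − 1)/2 = -6/13
  u_3 = -6/13;  a_4 = 0;  u_4 = (u_3 − 0)/2 = -3/13
Digits: (0, 1, 0, 1, 0).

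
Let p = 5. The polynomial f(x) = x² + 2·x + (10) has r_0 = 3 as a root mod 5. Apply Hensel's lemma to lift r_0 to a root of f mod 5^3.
r_2 = 78 (mod 125)

Hensel: r_{i+1} = r_i − f(r_i)·(f′(r_i))^{-1} mod 5^{i+2}, f′(x) = 2x + 2. Iterate:
  r_0 = 3 (mod 5)
  r_1 = 3 (mod 25)
  r_2 = 78 (mod 125)
Final: r = 78 satisfies f(r) ≡ 0 mod 5^3.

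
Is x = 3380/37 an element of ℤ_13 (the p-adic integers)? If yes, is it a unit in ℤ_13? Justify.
x ∈ ℤ_13 but not a unit; v_13(x) = 2 > 0

ℤ_13 = {x ∈ ℚ_13 : v_13(x) ≥ 0} and ℤ_13^× = {x ∈ ℤ_13 : v_13(x) = 0}. Here v_13(3380/37) = v_13(num) − v_13(den) = 2; compare against these criteria.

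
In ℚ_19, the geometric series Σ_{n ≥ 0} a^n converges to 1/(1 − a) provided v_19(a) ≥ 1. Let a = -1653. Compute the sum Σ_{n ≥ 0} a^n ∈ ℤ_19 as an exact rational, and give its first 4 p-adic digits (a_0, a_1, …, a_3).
Σ a^n = 1/(1 − a) = 1/1654;  first 4 digits = (1, 8, 2, 17)

v_19(a) = 1 ≥ 1, so the series converges in ℤ_19 to 1/(1 − a) = 1/(1 − (-1653)) = 1/1654. Expand this rational in ℤ_19: compute digits iteratively via d_i = x_i mod 19, x_{i+1} = (x_i − d_i)/19. The first 4 digits are (1, 8, 2, 17).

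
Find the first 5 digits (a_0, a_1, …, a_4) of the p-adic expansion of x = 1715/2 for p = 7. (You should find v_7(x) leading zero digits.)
(a_0, …, a_4) = (0, 0, 0, 6, 3)

v_7(1715/2) = 3, so a_0 = ... = a_2 = 0. Factor out: x = 7^3 · u with u = 5/2 a unit in ℤ_7. Expand u iteratively via a_{v+i} = u_i mod 7, u_{i+1} = (u_i − a_{v+i})/7:
  u_0 = 5/2;  a_3 = 6;  u_1 = (u_0 − 6)/7 = -1/2
  u_1 = -1/2;  a_4 = 3;  u_2 = (u_1 − 3)/7 = -1/2
Digits: (0, 0, 0, 6, 3).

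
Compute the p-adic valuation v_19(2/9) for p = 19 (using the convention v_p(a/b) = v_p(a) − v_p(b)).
v_19(2/9) = 0

Factor powers of 19 from the numerator and denominator of the reduced fraction: 2 = 19^0 · 2 and 9 = 19^0 · 9. Apply v_p(a/b) = v_p(a) − v_p(b): v_19(2/9) = 0 − 0 = 0.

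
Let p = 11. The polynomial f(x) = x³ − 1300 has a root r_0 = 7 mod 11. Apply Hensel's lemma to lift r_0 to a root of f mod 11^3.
r_2 = 700 (mod 1331)

Hensel: r_{i+1} = r_i − f(r_i)/f′(r_i) mod 11^{i+2}, where f′(x) = 3x². Iterate:
  r_0 = 7 (mod 11)
  r_1 = 95 (mod 121)
  r_2 = 700 (mod 1331)
Final: r = 700 with f(r) ≡ 0 mod 11^3.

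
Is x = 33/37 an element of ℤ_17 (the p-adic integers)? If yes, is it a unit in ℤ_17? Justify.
x ∈ ℤ_17^× (unit); v_17(x) = 0

ℤ_17 = {x ∈ ℚ_17 : v_17(x) ≥ 0} and ℤ_17^× = {x ∈ ℤ_17 : v_17(x) = 0}. Here v_17(33/37) = v_17(num) − v_17(den) = 0; compare against these criteria.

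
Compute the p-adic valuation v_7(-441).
v_7(-441) = 2

v_7(n) is the largest exponent k such that 7^k divides n. Factor out: -441 = -7^2 · 9. (Sign doesn't affect v_p.) So v_7(-441) = 2.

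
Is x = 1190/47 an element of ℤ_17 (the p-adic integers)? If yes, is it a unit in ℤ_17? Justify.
x ∈ ℤ_17 but not a unit; v_17(x) = 1 > 0

ℤ_17 = {x ∈ ℚ_17 : v_17(x) ≥ 0} and ℤ_17^× = {x ∈ ℤ_17 : v_17(x) = 0}. Here v_17(1190/47) = v_17(num) − v_17(den) = 1; compare against these criteria.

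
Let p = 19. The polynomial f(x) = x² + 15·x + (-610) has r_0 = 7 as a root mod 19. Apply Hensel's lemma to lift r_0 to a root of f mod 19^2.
r_1 = 197 (mod 361)

Hensel: r_{i+1} = r_i − f(r_i)·(f′(r_i))^{-1} mod 19^{i+2}, f′(x) = 2x + 15. Iterate:
  r_0 = 7 (mod 19)
  r_1 = 197 (mod 361)
Final: r = 197 satisfies f(r) ≡ 0 mod 19^2.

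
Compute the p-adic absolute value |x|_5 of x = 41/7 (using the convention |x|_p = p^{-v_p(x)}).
|41/7|_5 = 1

Step 1 — compute v_5(x) by factoring powers of 5 out of the numerator and denominator: v_5(41/7) = 0. Step 2 — apply |x|_p = p^{-v_p(x)} = 5^{0} = 1.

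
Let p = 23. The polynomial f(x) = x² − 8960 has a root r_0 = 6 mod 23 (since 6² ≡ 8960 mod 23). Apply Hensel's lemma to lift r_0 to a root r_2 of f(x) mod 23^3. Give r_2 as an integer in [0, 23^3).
r_2 = 7274 (mod 12167)

Hensel's recurrence: r_{i+1} = r_i − f(r_i)·(f′(r_i))^{-1} mod 23^{i+2}, with f′(x) = 2x. Iterate:
  r_0 = 6 (mod 23)
  r_1 = 397 (mod 529)
  r_2 = 7274 (mod 12167)
Final: r_2 = 7274, and one checks f(r_2) ≡ 0 mod 23^3.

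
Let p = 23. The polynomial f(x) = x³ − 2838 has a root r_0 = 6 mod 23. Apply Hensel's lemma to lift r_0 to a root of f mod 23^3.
r_2 = 10816 (mod 12167)

Hensel: r_{i+1} = r_i − f(r_i)/f′(r_i) mod 23^{i+2}, where f′(x) = 3x². Iterate:
  r_0 = 6 (mod 23)
  r_1 = 236 (mod 529)
  r_2 = 10816 (mod 12167)
Final: r = 10816 with f(r) ≡ 0 mod 23^3.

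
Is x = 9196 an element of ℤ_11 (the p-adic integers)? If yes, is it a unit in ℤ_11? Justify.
x ∈ ℤ_11 but not a unit; v_11(x) = 2 > 0

ℤ_11 = {x ∈ ℚ_11 : v_11(x) ≥ 0} and ℤ_11^× = {x ∈ ℤ_11 : v_11(x) = 0}. Here v_11(9196) = v_11(num) − v_11(den) = 2; compare against these criteria.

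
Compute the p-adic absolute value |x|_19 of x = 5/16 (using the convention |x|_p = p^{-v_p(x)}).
|5/16|_19 = 1

Step 1 — compute v_19(x) by factoring powers of 19 out of the numerator and denominator: v_19(5/16) = 0. Step 2 — apply |x|_p = p^{-v_p(x)} = 19^{0} = 1.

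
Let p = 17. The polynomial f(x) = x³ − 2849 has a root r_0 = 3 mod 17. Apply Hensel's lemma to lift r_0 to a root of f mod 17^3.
r_2 = 1788 (mod 4913)

Hensel: r_{i+1} = r_i − f(r_i)/f′(r_i) mod 17^{i+2}, where f′(x) = 3x². Iterate:
  r_0 = 3 (mod 17)
  r_1 = 54 (mod 289)
  r_2 = 1788 (mod 4913)
Final: r = 1788 with f(r) ≡ 0 mod 17^3.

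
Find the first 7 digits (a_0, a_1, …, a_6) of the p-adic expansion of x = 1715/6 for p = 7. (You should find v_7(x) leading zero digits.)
(a_0, …, a_6) = (0, 0, 0, 2, 1, 1, 1)

v_7(1715/6) = 3, so a_0 = ... = a_2 = 0. Factor out: x = 7^3 · u with u = 5/6 a unit in ℤ_7. Expand u iteratively via a_{v+i} = u_i mod 7, u_{i+1} = (u_i − a_{v+i})/7:
  u_0 = 5/6;  a_3 = 2;  u_1 = (u_0 − 2)/7 = -1/6
  u_1 = -1/6;  a_4 = 1;  u_2 = (u_1 − 1)/7 = -1/6
  u_2 = -1/6;  a_5 = 1;  u_3 = (u_2 − 1)/7 = -1/6
  u_3 = -1/6;  a_6 = 1;  u_4 = (u_3 − 1)/7 = -1/6
Digits: (0, 0, 0, 2, 1, 1, 1).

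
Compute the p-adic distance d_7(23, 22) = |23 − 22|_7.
d_7(23, 22) = 1

Step 1 — x − y = 23 − 22 = 1. Step 2 — v_7(1) = 0 (factor: 1 = (7^0 · 1); the sign does not affect v_p). Step 3 — |x − y|_7 = 7^{0} = 1.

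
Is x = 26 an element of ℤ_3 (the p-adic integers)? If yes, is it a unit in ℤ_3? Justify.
x ∈ ℤ_3^× (unit); v_3(x) = 0

ℤ_3 = {x ∈ ℚ_3 : v_3(x) ≥ 0} and ℤ_3^× = {x ∈ ℤ_3 : v_3(x) = 0}. Here v_3(26) = v_3(num) − v_3(den) = 0; compare against these criteria.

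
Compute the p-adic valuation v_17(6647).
v_17(6647) = 2

v_17(n) is the largest exponent k such that 17^k divides n. Factor out: 6647 = 17^2 · 23. (Sign doesn't affect v_p.) So v_17(6647) = 2.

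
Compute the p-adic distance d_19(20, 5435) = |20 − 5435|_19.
d_19(20, 5435) = 1/361

Step 1 — x − y = 20 − 5435 = -5415. Step 2 — v_19(-5415) = 2 (factor: -5415 = −(19^2 · 15); the sign does not affect v_p). Step 3 — |x − y|_19 = 19^{-2} = 1/361.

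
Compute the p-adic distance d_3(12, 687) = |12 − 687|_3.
d_3(12, 687) = 1/27

Step 1 — x − y = 12 − 687 = -675. Step 2 — v_3(-675) = 3 (factor: -675 = −(3^3 · 25); the sign does not affect v_p). Step 3 — |x − y|_3 = 3^{-3} = 1/27.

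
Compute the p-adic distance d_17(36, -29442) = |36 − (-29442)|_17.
d_17(36, -29442) = 1/4913

Step 1 — x − y = 36 − (-29442) = 29478. Step 2 — v_17(29478) = 3 (factor: 29478 = (17^3 · 6); the sign does not affect v_p). Step 3 — |x − y|_17 = 17^{-3} = 1/4913.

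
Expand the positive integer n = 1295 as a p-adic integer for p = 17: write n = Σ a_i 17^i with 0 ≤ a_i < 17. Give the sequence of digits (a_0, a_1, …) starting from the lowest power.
(a_0, a_1, …) = (3, 8, 4)

Repeated division by 17 gives the digits low-to-high: 1295 = 3 + 8·17^1 + 4·17^2. Digit sequence: (3, 8, 4).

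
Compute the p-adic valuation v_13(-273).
v_13(-273) = 1

v_13(n) is the largest exponent k such that 13^k divides n. Factor out: -273 = -13^1 · 21. (Sign doesn't affect v_p.) So v_13(-273) = 1.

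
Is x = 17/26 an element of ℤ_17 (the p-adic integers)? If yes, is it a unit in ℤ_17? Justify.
x ∈ ℤ_17 but not a unit; v_17(x) = 1 > 0

ℤ_17 = {x ∈ ℚ_17 : v_17(x) ≥ 0} and ℤ_17^× = {x ∈ ℤ_17 : v_17(x) = 0}. Here v_17(17/26) = v_17(num) − v_17(den) = 1; compare against these criteria.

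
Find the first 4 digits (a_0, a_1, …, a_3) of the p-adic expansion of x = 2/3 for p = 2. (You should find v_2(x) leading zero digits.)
(a_0, …, a_3) = (0, 1, 1, 0)

v_2(2/3) = 1, so a_0 = ... = a_0 = 0. Factor out: x = 2^1 · u with u = 1/3 a unit in ℤ_2. Expand u iteratively via a_{v+i} = u_i mod 2, u_{i+1} = (u_i − a_{v+i})/2:
  u_0 = 1/3;  a_1 = 1;  u_1 = (u_0 − 1)/2 = -1/3
  u_1 = -1/3;  a_2 = 1;  u_2 = (u_1 − 1)/2 = -2/3
  u_2 = -2/3;  a_3 = 0;  u_3 = (u_2 − 0)/2 = -1/3
Digits: (0, 1, 1, 0).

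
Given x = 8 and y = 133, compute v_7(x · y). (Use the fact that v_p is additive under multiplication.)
v_7(1064) = 1

v_p(x) = 0 (factor: 8 = 7^0 · 8); v_p(y) = 1 (factor: 133 = 7^1 · 19). Additivity: v_p(xy) = v_p(x) + v_p(y) = 0 + 1 = 1. (Direct check: xy = 1064 = 7^1 · (152).)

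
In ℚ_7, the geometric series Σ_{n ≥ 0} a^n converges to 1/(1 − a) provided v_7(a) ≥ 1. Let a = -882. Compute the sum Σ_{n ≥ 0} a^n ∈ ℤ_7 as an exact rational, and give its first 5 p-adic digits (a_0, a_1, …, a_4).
Σ a^n = 1/(1 − a) = 1/883;  first 5 digits = (1, 0, 3, 4, 1)

v_7(a) = 2 ≥ 1, so the series converges in ℤ_7 to 1/(1 − a) = 1/(1 − (-882)) = 1/883. Expand this rational in ℤ_7: compute digits iteratively via d_i = x_i mod 7, x_{i+1} = (x_i − d_i)/7. The first 5 digits are (1, 0, 3, 4, 1).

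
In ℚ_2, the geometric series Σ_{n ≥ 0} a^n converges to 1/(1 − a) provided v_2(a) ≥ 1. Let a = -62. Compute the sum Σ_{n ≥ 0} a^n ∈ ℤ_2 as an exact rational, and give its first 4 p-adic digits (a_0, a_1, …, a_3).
Σ a^n = 1/(1 − a) = 1/63;  first 4 digits = (1, 1, 1, 1)

v_2(a) = 1 ≥ 1, so the series converges in ℤ_2 to 1/(1 − a) = 1/(1 − (-62)) = 1/63. Expand this rational in ℤ_2: compute digits iteratively via d_i = x_i mod 2, x_{i+1} = (x_i − d_i)/2. The first 4 digits are (1, 1, 1, 1).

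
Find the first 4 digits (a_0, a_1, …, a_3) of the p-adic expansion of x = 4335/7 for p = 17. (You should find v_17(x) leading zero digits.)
(a_0, …, a_3) = (0, 0, 7, 7)

v_17(4335/7) = 2, so a_0 = ... = a_1 = 0. Factor out: x = 17^2 · u with u = 15/7 a unit in ℤ_17. Expand u iteratively via a_{v+i} = u_i mod 17, u_{i+1} = (u_i − a_{v+i})/17:
  u_0 = 15/7;  a_2 = 7;  u_1 = (u_0 − 7)/17 = -2/7
  u_1 = -2/7;  a_3 = 7;  u_2 = (u_1 − 7)/17 = -3/7
Digits: (0, 0, 7, 7).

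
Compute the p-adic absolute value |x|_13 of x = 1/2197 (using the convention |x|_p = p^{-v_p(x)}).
|1/2197|_13 = 2197

Step 1 — compute v_13(x) by factoring powers of 13 out of the numerator and denominator: v_13(1/2197) = -3. Step 2 — apply |x|_p = p^{-v_p(x)} = 13^{3} = 2197.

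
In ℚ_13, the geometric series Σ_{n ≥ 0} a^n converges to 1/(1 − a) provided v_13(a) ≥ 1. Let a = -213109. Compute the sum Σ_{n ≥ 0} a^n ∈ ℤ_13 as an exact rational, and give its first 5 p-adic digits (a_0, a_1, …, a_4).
Σ a^n = 1/(1 − a) = 1/213110;  first 5 digits = (1, 0, 0, 7, 5)

v_13(a) = 3 ≥ 1, so the series converges in ℤ_13 to 1/(1 − a) = 1/(1 − (-213109)) = 1/213110. Expand this rational in ℤ_13: compute digits iteratively via d_i = x_i mod 13, x_{i+1} = (x_i − d_i)/13. The first 5 digits are (1, 0, 0, 7, 5).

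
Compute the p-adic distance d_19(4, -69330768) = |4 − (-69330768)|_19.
d_19(4, -69330768) = 1/2476099

Step 1 — x − y = 4 − (-69330768) = 69330772. Step 2 — v_19(69330772) = 5 (factor: 69330772 = (19^5 · 28); the sign does not affect v_p). Step 3 — |x − y|_19 = 19^{-5} = 1/2476099.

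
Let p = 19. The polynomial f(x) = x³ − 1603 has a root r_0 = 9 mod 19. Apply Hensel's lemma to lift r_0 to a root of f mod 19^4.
r_3 = 123794 (mod 130321)

Hensel: r_{i+1} = r_i − f(r_i)/f′(r_i) mod 19^{i+2}, where f′(x) = 3x². Iterate:
  r_0 = 9 (mod 19)
  r_1 = 332 (mod 361)
  r_2 = 332 (mod 6859)
  r_3 = 123794 (mod 130321)
Final: r = 123794 with f(r) ≡ 0 mod 19^4.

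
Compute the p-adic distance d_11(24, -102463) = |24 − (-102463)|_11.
d_11(24, -102463) = 1/14641

Step 1 — x − y = 24 − (-102463) = 102487. Step 2 — v_11(102487) = 4 (factor: 102487 = (11^4 · 7); the sign does not affect v_p). Step 3 — |x − y|_11 = 11^{-4} = 1/14641.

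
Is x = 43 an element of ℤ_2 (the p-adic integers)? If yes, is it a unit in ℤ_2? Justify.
x ∈ ℤ_2^× (unit); v_2(x) = 0

ℤ_2 = {x ∈ ℚ_2 : v_2(x) ≥ 0} and ℤ_2^× = {x ∈ ℤ_2 : v_2(x) = 0}. Here v_2(43) = v_2(num) − v_2(den) = 0; compare against these criteria.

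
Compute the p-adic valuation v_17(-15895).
v_17(-15895) = 2

v_17(n) is the largest exponent k such that 17^k divides n. Factor out: -15895 = -17^2 · 55. (Sign doesn't affect v_p.) So v_17(-15895) = 2.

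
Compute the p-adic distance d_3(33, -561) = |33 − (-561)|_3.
d_3(33, -561) = 1/27

Step 1 — x − y = 33 − (-561) = 594. Step 2 — v_3(594) = 3 (factor: 594 = (3^3 · 22); the sign does not affect v_p). Step 3 — |x − y|_3 = 3^{-3} = 1/27.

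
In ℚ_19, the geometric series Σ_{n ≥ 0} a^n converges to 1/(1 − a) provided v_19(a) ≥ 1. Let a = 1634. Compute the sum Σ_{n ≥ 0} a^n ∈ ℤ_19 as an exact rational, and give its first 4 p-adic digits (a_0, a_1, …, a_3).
Σ a^n = 1/(1 − a) = -1/1633;  first 4 digits = (1, 10, 9, 2)

v_19(a) = 1 ≥ 1, so the series converges in ℤ_19 to 1/(1 − a) = 1/(1 − 1634) = -1/1633. Expand this rational in ℤ_19: compute digits iteratively via d_i = x_i mod 19, x_{i+1} = (x_i − d_i)/19. The first 4 digits are (1, 10, 9, 2).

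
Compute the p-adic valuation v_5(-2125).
v_5(-2125) = 3

v_5(n) is the largest exponent k such that 5^k divides n. Factor out: -2125 = -5^3 · 17. (Sign doesn't affect v_p.) So v_5(-2125) = 3.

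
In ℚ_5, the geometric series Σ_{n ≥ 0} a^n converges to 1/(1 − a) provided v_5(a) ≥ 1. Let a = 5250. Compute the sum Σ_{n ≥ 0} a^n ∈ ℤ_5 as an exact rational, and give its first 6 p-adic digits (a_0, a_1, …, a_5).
Σ a^n = 1/(1 − a) = -1/5249;  first 6 digits = (1, 0, 0, 2, 3, 1)

v_5(a) = 3 ≥ 1, so the series converges in ℤ_5 to 1/(1 − a) = 1/(1 − 5250) = -1/5249. Expand this rational in ℤ_5: compute digits iteratively via d_i = x_i mod 5, x_{i+1} = (x_i − d_i)/5. The first 6 digits are (1, 0, 0, 2, 3, 1).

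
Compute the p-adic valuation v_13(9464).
v_13(9464) = 2

v_13(n) is the largest exponent k such that 13^k divides n. Factor out: 9464 = 13^2 · 56. (Sign doesn't affect v_p.) So v_13(9464) = 2.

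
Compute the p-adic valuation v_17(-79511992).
v_17(-79511992) = 5

v_17(n) is the largest exponent k such that 17^k divides n. Factor out: -79511992 = -17^5 · 56. (Sign doesn't affect v_p.) So v_17(-79511992) = 5.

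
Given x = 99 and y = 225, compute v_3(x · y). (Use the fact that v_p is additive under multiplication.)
v_3(22275) = 4

v_p(x) = 2 (factor: 99 = 3^2 · 11); v_p(y) = 2 (factor: 225 = 3^2 · 25). Additivity: v_p(xy) = v_p(x) + v_p(y) = 2 + 2 = 4. (Direct check: xy = 22275 = 3^4 · (275).)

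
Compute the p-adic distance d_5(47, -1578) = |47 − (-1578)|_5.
d_5(47, -1578) = 1/125

Step 1 — x − y = 47 − (-1578) = 1625. Step 2 — v_5(1625) = 3 (factor: 1625 = (5^3 · 13); the sign does not affect v_p). Step 3 — |x − y|_5 = 5^{-3} = 1/125.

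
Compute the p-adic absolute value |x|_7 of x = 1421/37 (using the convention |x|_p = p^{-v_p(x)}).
|1421/37|_7 = 1/49

Step 1 — compute v_7(x) by factoring powers of 7 out of the numerator and denominator: v_7(1421/37) = 2. Step 2 — apply |x|_p = p^{-v_p(x)} = 7^{-2} = 1/49.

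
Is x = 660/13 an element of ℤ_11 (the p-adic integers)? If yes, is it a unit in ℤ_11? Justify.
x ∈ ℤ_11 but not a unit; v_11(x) = 1 > 0

ℤ_11 = {x ∈ ℚ_11 : v_11(x) ≥ 0} and ℤ_11^× = {x ∈ ℤ_11 : v_11(x) = 0}. Here v_11(660/13) = v_11(num) − v_11(den) = 1; compare against these criteria.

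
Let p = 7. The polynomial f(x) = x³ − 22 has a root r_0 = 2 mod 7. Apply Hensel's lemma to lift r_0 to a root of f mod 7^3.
r_2 = 93 (mod 343)

Hensel: r_{i+1} = r_i − f(r_i)/f′(r_i) mod 7^{i+2}, where f′(x) = 3x². Iterate:
  r_0 = 2 (mod 7)
  r_1 = 44 (mod 49)
  r_2 = 93 (mod 343)
Final: r = 93 with f(r) ≡ 0 mod 7^3.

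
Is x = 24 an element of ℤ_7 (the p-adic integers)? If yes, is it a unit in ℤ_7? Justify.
x ∈ ℤ_7^× (unit); v_7(x) = 0

ℤ_7 = {x ∈ ℚ_7 : v_7(x) ≥ 0} and ℤ_7^× = {x ∈ ℤ_7 : v_7(x) = 0}. Here v_7(24) = v_7(num) − v_7(den) = 0; compare against these criteria.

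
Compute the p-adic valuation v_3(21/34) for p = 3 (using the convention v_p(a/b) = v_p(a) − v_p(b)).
v_3(21/34) = 1

Factor powers of 3 from the numerator and denominator of the reduced fraction: 21 = 3^1 · 7 and 34 = 3^0 · 34. Apply v_p(a/b) = v_p(a) − v_p(b): v_3(21/34) = 1 − 0 = 1.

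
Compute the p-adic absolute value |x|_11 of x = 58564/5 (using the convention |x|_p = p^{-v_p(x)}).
|58564/5|_11 = 1/14641

Step 1 — compute v_11(x) by factoring powers of 11 out of the numerator and denominator: v_11(58564/5) = 4. Step 2 — apply |x|_p = p^{-v_p(x)} = 11^{-4} = 1/14641.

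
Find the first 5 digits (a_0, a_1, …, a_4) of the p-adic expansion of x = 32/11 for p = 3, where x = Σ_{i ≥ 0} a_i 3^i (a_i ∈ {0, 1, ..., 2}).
(a_0, …, a_4) = (1, 2, 2, 0, 0)

v_3(32/11) = 0 (numerator and denominator both coprime to 3), so x ∈ ℤ_3^×. Compute digits iteratively via a_i = x_i mod 3, x_{i+1} = (x_i − a_i)/3, with x_0 = x:
  x_0 = 32/11;  a_0 = 1;  x_1 = (x_0 − 1)/3 = 7/11
  x_1 = 7/11;  a_1 = 2;  x_2 = (x_1 − 2)/3 = -5/11
  x_2 = -5/11;  a_2 = 2;  x_3 = (x_2 − 2)/3 = -9/11
  x_3 = -9/11;  a_3 = 0;  x_4 = (x_3 − 0)/3 = -3/11
  x_4 = -3/11;  a_4 = 0;  x_5 = (x_4 − 0)/3 = -1/11
Digits: (1, 2, 2, 0, 0).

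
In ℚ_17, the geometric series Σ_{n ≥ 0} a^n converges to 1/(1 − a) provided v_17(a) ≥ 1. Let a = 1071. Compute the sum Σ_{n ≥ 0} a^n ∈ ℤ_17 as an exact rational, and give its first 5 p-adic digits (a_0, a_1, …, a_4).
Σ a^n = 1/(1 − a) = -1/1070;  first 5 digits = (1, 12, 11, 6, 13)

v_17(a) = 1 ≥ 1, so the series converges in ℤ_17 to 1/(1 − a) = 1/(1 − 1071) = -1/1070. Expand this rational in ℤ_17: compute digits iteratively via d_i = x_i mod 17, x_{i+1} = (x_i − d_i)/17. The first 5 digits are (1, 12, 11, 6, 13).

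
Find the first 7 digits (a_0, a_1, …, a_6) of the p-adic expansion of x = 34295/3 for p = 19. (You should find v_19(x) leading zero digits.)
(a_0, …, a_6) = (0, 0, 0, 8, 6, 6, 6)

v_19(34295/3) = 3, so a_0 = ... = a_2 = 0. Factor out: x = 19^3 · u with u = 5/3 a unit in ℤ_19. Expand u iteratively via a_{v+i} = u_i mod 19, u_{i+1} = (u_i − a_{v+i})/19:
  u_0 = 5/3;  a_3 = 8;  u_1 = (u_0 − 8)/19 = -1/3
  u_1 = -1/3;  a_4 = 6;  u_2 = (u_1 − 6)/19 = -1/3
  u_2 = -1/3;  a_5 = 6;  u_3 = (u_2 − 6)/19 = -1/3
  u_3 = -1/3;  a_6 = 6;  u_4 = (u_3 − 6)/19 = -1/3
Digits: (0, 0, 0, 8, 6, 6, 6).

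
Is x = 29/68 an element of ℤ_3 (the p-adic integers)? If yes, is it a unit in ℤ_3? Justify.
x ∈ ℤ_3^× (unit); v_3(x) = 0

ℤ_3 = {x ∈ ℚ_3 : v_3(x) ≥ 0} and ℤ_3^× = {x ∈ ℤ_3 : v_3(x) = 0}. Here v_3(29/68) = v_3(num) − v_3(den) = 0; compare against these criteria.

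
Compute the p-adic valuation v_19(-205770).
v_19(-205770) = 3

v_19(n) is the largest exponent k such that 19^k divides n. Factor out: -205770 = -19^3 · 30. (Sign doesn't affect v_p.) So v_19(-205770) = 3.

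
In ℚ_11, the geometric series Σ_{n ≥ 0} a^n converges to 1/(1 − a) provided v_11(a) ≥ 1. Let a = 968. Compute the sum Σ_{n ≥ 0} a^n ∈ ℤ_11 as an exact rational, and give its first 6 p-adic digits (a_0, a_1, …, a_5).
Σ a^n = 1/(1 − a) = -1/967;  first 6 digits = (1, 0, 8, 0, 9, 5)

v_11(a) = 2 ≥ 1, so the series converges in ℤ_11 to 1/(1 − a) = 1/(1 − 968) = -1/967. Expand this rational in ℤ_11: compute digits iteratively via d_i = x_i mod 11, x_{i+1} = (x_i − d_i)/11. The first 6 digits are (1, 0, 8, 0, 9, 5).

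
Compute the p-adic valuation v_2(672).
v_2(672) = 5

v_2(n) is the largest exponent k such that 2^k divides n. Factor out: 672 = 2^5 · 21. (Sign doesn't affect v_p.) So v_2(672) = 5.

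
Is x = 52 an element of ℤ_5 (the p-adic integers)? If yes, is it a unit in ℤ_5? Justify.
x ∈ ℤ_5^× (unit); v_5(x) = 0

ℤ_5 = {x ∈ ℚ_5 : v_5(x) ≥ 0} and ℤ_5^× = {x ∈ ℤ_5 : v_5(x) = 0}. Here v_5(52) = v_5(num) − v_5(den) = 0; compare against these criteria.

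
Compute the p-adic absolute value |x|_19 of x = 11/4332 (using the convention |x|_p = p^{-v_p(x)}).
|11/4332|_19 = 361

Step 1 — compute v_19(x) by factoring powers of 19 out of the numerator and denominator: v_19(11/4332) = -2. Step 2 — apply |x|_p = p^{-v_p(x)} = 19^{2} = 361.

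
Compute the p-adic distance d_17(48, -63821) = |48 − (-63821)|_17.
d_17(48, -63821) = 1/4913

Step 1 — x − y = 48 − (-63821) = 63869. Step 2 — v_17(63869) = 3 (factor: 63869 = (17^3 · 13); the sign does not affect v_p). Step 3 — |x − y|_17 = 17^{-3} = 1/4913.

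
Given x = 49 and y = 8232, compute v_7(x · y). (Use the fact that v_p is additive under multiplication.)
v_7(403368) = 5

v_p(x) = 2 (factor: 49 = 7^2 · 1); v_p(y) = 3 (factor: 8232 = 7^3 · 24). Additivity: v_p(xy) = v_p(x) + v_p(y) = 2 + 3 = 5. (Direct check: xy = 403368 = 7^5 · (24).)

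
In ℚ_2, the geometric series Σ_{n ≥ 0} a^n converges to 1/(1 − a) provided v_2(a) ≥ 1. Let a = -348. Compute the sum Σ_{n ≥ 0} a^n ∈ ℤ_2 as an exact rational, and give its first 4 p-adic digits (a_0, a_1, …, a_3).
Σ a^n = 1/(1 − a) = 1/349;  first 4 digits = (1, 0, 1, 0)

v_2(a) = 2 ≥ 1, so the series converges in ℤ_2 to 1/(1 − a) = 1/(1 − (-348)) = 1/349. Expand this rational in ℤ_2: compute digits iteratively via d_i = x_i mod 2, x_{i+1} = (x_i − d_i)/2. The first 4 digits are (1, 0, 1, 0).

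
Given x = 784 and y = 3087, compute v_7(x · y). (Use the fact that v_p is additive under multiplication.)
v_7(2420208) = 5

v_p(x) = 2 (factor: 784 = 7^2 · 16); v_p(y) = 3 (factor: 3087 = 7^3 · 9). Additivity: v_p(xy) = v_p(x) + v_p(y) = 2 + 3 = 5. (Direct check: xy = 2420208 = 7^5 · (144).)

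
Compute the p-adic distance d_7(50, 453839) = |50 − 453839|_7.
d_7(50, 453839) = 1/16807

Step 1 — x − y = 50 − 453839 = -453789. Step 2 — v_7(-453789) = 5 (factor: -453789 = −(7^5 · 27); the sign does not affect v_p). Step 3 — |x − y|_7 = 7^{-5} = 1/16807.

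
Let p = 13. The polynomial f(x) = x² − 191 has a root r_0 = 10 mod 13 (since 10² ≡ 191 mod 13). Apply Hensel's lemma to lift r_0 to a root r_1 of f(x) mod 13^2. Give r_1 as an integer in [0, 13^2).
r_1 = 23 (mod 169)

Hensel's recurrence: r_{i+1} = r_i − f(r_i)·(f′(r_i))^{-1} mod 13^{i+2}, with f′(x) = 2x. Iterate:
  r_0 = 10 (mod 13)
  r_1 = 23 (mod 169)
Final: r_1 = 23, and one checks f(r_1) ≡ 0 mod 13^2.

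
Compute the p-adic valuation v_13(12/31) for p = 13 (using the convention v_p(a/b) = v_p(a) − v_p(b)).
v_13(12/31) = 0

Factor powers of 13 from the numerator and denominator of the reduced fraction: 12 = 13^0 · 12 and 31 = 13^0 · 31. Apply v_p(a/b) = v_p(a) − v_p(b): v_13(12/31) = 0 − 0 = 0.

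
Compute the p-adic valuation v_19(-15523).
v_19(-15523) = 2

v_19(n) is the largest exponent k such that 19^k divides n. Factor out: -15523 = -19^2 · 43. (Sign doesn't affect v_p.) So v_19(-15523) = 2.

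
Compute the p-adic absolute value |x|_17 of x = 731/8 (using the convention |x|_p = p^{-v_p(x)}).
|731/8|_17 = 1/17

Step 1 — compute v_17(x) by factoring powers of 17 out of the numerator and denominator: v_17(731/8) = 1. Step 2 — apply |x|_p = p^{-v_p(x)} = 17^{-1} = 1/17.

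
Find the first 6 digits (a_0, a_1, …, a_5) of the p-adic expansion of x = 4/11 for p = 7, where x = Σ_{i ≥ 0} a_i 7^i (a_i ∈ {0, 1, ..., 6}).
(a_0, …, a_5) = (1, 5, 5, 3, 2, 6)

v_7(4/11) = 0 (numerator and denominator both coprime to 7), so x ∈ ℤ_7^×. Compute digits iteratively via a_i = x_i mod 7, x_{i+1} = (x_i − a_i)/7, with x_0 = x:
  x_0 = 4/11;  a_0 = 1;  x_1 = (x_0 − 1)/7 = -1/11
  x_1 = -1/11;  a_1 = 5;  x_2 = (x_1 − 5)/7 = -8/11
  x_2 = -8/11;  a_2 = 5;  x_3 = (x_2 − 5)/7 = -9/11
  x_3 = -9/11;  a_3 = 3;  x_4 = (x_3 − 3)/7 = -6/11
  x_4 = -6/11;  a_4 = 2;  x_5 = (x_4 − 2)/7 = -4/11
  x_5 = -4/11;  a_5 = 6;  x_6 = (x_5 − 6)/7 = -10/11
Digits: (1, 5, 5, 3, 2, 6).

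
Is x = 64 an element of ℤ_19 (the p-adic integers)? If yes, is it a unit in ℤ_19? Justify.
x ∈ ℤ_19^× (unit); v_19(x) = 0

ℤ_19 = {x ∈ ℚ_19 : v_19(x) ≥ 0} and ℤ_19^× = {x ∈ ℤ_19 : v_19(x) = 0}. Here v_19(64) = v_19(num) − v_19(den) = 0; compare against these criteria.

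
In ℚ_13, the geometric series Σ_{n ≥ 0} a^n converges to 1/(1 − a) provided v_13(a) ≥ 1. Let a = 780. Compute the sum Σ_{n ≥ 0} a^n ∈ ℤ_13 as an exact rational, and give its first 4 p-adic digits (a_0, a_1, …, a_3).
Σ a^n = 1/(1 − a) = -1/779;  first 4 digits = (1, 8, 3, 9)

v_13(a) = 1 ≥ 1, so the series converges in ℤ_13 to 1/(1 − a) = 1/(1 − 780) = -1/779. Expand this rational in ℤ_13: compute digits iteratively via d_i = x_i mod 13, x_{i+1} = (x_i − d_i)/13. The first 4 digits are (1, 8, 3, 9).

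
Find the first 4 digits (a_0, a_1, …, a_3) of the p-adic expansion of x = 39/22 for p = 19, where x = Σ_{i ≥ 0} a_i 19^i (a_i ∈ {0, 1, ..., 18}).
(a_0, …, a_3) = (13, 2, 18, 12)

v_19(39/22) = 0 (numerator and denominator both coprime to 19), so x ∈ ℤ_19^×. Compute digits iteratively via a_i = x_i mod 19, x_{i+1} = (x_i − a_i)/19, with x_0 = x:
  x_0 = 39/22;  a_0 = 13;  x_1 = (x_0 − 13)/19 = -13/22
  x_1 = -13/22;  a_1 = 2;  x_2 = (x_1 − 2)/19 = -3/22
  x_2 = -3/22;  a_2 = 18;  x_3 = (x_2 − 18)/19 = -21/22
  x_3 = -21/22;  a_3 = 12;  x_4 = (x_3 − 12)/19 = -15/22
Digits: (13, 2, 18, 12).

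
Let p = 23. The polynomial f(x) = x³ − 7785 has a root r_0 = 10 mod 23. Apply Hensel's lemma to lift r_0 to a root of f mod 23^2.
r_1 = 447 (mod 529)

Hensel: r_{i+1} = r_i − f(r_i)/f′(r_i) mod 23^{i+2}, where f′(x) = 3x². Iterate:
  r_0 = 10 (mod 23)
  r_1 = 447 (mod 529)
Final: r = 447 with f(r) ≡ 0 mod 23^2.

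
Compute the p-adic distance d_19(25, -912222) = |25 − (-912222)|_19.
d_19(25, -912222) = 1/130321

Step 1 — x − y = 25 − (-912222) = 912247. Step 2 — v_19(912247) = 4 (factor: 912247 = (19^4 · 7); the sign does not affect v_p). Step 3 — |x − y|_19 = 19^{-4} = 1/130321.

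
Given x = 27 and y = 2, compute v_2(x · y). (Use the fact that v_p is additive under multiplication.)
v_2(54) = 1

v_p(x) = 0 (factor: 27 = 2^0 · 27); v_p(y) = 1 (factor: 2 = 2^1 · 1). Additivity: v_p(xy) = v_p(x) + v_p(y) = 0 + 1 = 1. (Direct check: xy = 54 = 2^1 · (27).)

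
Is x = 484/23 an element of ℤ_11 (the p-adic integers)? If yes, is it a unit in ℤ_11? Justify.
x ∈ ℤ_11 but not a unit; v_11(x) = 2 > 0

ℤ_11 = {x ∈ ℚ_11 : v_11(x) ≥ 0} and ℤ_11^× = {x ∈ ℤ_11 : v_11(x) = 0}. Here v_11(484/23) = v_11(num) − v_11(den) = 2; compare against these criteria.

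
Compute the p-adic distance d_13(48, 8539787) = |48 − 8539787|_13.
d_13(48, 8539787) = 1/371293

Step 1 — x − y = 48 − 8539787 = -8539739. Step 2 — v_13(-8539739) = 5 (factor: -8539739 = −(13^5 · 23); the sign does not affect v_p). Step 3 — |x − y|_13 = 13^{-5} = 1/371293.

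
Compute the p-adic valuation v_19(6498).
v_19(6498) = 2

v_19(n) is the largest exponent k such that 19^k divides n. Factor out: 6498 = 19^2 · 18. (Sign doesn't affect v_p.) So v_19(6498) = 2.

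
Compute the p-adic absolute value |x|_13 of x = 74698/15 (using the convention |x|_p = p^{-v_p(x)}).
|74698/15|_13 = 1/2197

Step 1 — compute v_13(x) by factoring powers of 13 out of the numerator and denominator: v_13(74698/15) = 3. Step 2 — apply |x|_p = p^{-v_p(x)} = 13^{-3} = 1/2197.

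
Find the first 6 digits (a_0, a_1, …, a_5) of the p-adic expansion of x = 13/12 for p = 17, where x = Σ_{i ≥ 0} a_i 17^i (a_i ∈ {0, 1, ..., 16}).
(a_0, …, a_5) = (11, 15, 9, 15, 9, 15)

v_17(13/12) = 0 (numerator and denominator both coprime to 17), so x ∈ ℤ_17^×. Compute digits iteratively via a_i = x_i mod 17, x_{i+1} = (x_i − a_i)/17, with x_0 = x:
  x_0 = 13/12;  a_0 = 11;  x_1 = (x_0 − 11)/17 = -7/12
  x_1 = -7/12;  a_1 = 15;  x_2 = (x_1 − 15)/17 = -11/12
  x_2 = -11/12;  a_2 = 9;  x_3 = (x_2 − 9)/17 = -7/12
  x_3 = -7/12;  a_3 = 15;  x_4 = (x_3 − 15)/17 = -11/12
  x_4 = -11/12;  a_4 = 9;  x_5 = (x_4 − 9)/17 = -7/12
  x_5 = -7/12;  a_5 = 15;  x_6 = (x_5 − 15)/17 = -11/12
Digits: (11, 15, 9, 15, 9, 15).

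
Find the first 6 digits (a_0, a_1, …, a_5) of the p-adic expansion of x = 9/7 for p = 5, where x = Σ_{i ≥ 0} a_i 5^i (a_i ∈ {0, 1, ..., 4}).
(a_0, …, a_5) = (2, 2, 1, 4, 2, 3)

v_5(9/7) = 0 (numerator and denominator both coprime to 5), so x ∈ ℤ_5^×. Compute digits iteratively via a_i = x_i mod 5, x_{i+1} = (x_i − a_i)/5, with x_0 = x:
  x_0 = 9/7;  a_0 = 2;  x_1 = (x_0 − 2)/5 = -1/7
  x_1 = -1/7;  a_1 = 2;  x_2 = (x_1 − 2)/5 = -3/7
  x_2 = -3/7;  a_2 = 1;  x_3 = (x_2 − 1)/5 = -2/7
  x_3 = -2/7;  a_3 = 4;  x_4 = (x_3 − 4)/5 = -6/7
  x_4 = -6/7;  a_4 = 2;  x_5 = (x_4 − 2)/5 = -4/7
  x_5 = -4/7;  a_5 = 3;  x_6 = (x_5 − 3)/5 = -5/7
Digits: (2, 2, 1, 4, 2, 3).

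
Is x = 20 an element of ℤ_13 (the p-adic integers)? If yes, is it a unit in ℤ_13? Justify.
x ∈ ℤ_13^× (unit); v_13(x) = 0

ℤ_13 = {x ∈ ℚ_13 : v_13(x) ≥ 0} and ℤ_13^× = {x ∈ ℤ_13 : v_13(x) = 0}. Here v_13(20) = v_13(num) − v_13(den) = 0; compare against these criteria.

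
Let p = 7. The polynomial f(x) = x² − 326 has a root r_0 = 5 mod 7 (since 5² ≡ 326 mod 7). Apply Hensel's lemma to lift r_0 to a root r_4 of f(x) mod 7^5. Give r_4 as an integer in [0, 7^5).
r_4 = 14250 (mod 16807)

Hensel's recurrence: r_{i+1} = r_i − f(r_i)·(f′(r_i))^{-1} mod 7^{i+2}, with f′(x) = 2x. Iterate:
  r_0 = 5 (mod 7)
  r_1 = 40 (mod 49)
  r_2 = 187 (mod 343)
  r_3 = 2245 (mod 2401)
  r_4 = 14250 (mod 16807)
Final: r_4 = 14250, and one checks f(r_4) ≡ 0 mod 7^5.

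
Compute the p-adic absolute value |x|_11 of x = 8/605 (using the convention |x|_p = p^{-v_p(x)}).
|8/605|_11 = 121

Step 1 — compute v_11(x) by factoring powers of 11 out of the numerator and denominator: v_11(8/605) = -2. Step 2 — apply |x|_p = p^{-v_p(x)} = 11^{2} = 121.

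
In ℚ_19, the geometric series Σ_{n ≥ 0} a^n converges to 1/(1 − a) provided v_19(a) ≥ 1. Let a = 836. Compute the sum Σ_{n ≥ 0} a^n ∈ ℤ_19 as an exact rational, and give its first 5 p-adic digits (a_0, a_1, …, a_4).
Σ a^n = 1/(1 − a) = -1/835;  first 5 digits = (1, 6, 0, 14, 8)

v_19(a) = 1 ≥ 1, so the series converges in ℤ_19 to 1/(1 − a) = 1/(1 − 836) = -1/835. Expand this rational in ℤ_19: compute digits iteratively via d_i = x_i mod 19, x_{i+1} = (x_i − d_i)/19. The first 5 digits are (1, 6, 0, 14, 8).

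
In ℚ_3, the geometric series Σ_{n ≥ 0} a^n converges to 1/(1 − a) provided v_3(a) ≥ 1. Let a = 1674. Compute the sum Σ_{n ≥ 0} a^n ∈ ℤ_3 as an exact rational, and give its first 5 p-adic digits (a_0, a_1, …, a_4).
Σ a^n = 1/(1 − a) = -1/1673;  first 5 digits = (1, 0, 0, 2, 2)

v_3(a) = 3 ≥ 1, so the series converges in ℤ_3 to 1/(1 − a) = 1/(1 − 1674) = -1/1673. Expand this rational in ℤ_3: compute digits iteratively via d_i = x_i mod 3, x_{i+1} = (x_i − d_i)/3. The first 5 digits are (1, 0, 0, 2, 2).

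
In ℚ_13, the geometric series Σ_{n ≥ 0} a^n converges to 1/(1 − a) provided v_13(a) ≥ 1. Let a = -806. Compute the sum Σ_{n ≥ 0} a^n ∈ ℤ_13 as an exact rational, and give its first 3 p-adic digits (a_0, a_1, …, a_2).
Σ a^n = 1/(1 − a) = 1/807;  first 3 digits = (1, 3, 4)

v_13(a) = 1 ≥ 1, so the series converges in ℤ_13 to 1/(1 − a) = 1/(1 − (-806)) = 1/807. Expand this rational in ℤ_13: compute digits iteratively via d_i = x_i mod 13, x_{i+1} = (x_i − d_i)/13. The first 3 digits are (1, 3, 4).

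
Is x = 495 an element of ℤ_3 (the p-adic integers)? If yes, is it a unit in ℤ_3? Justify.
x ∈ ℤ_3 but not a unit; v_3(x) = 2 > 0

ℤ_3 = {x ∈ ℚ_3 : v_3(x) ≥ 0} and ℤ_3^× = {x ∈ ℤ_3 : v_3(x) = 0}. Here v_3(495) = v_3(num) − v_3(den) = 2; compare against these criteria.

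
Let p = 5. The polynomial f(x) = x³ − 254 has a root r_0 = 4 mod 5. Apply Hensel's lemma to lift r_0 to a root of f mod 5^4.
r_3 = 434 (mod 625)

Hensel: r_{i+1} = r_i − f(r_i)/f′(r_i) mod 5^{i+2}, where f′(x) = 3x². Iterate:
  r_0 = 4 (mod 5)
  r_1 = 9 (mod 25)
  r_2 = 59 (mod 125)
  r_3 = 434 (mod 625)
Final: r = 434 with f(r) ≡ 0 mod 5^4.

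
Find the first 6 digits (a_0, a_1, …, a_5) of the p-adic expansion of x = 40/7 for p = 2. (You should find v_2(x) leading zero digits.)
(a_0, …, a_5) = (0, 0, 0, 1, 1, 0)

v_2(40/7) = 3, so a_0 = ... = a_2 = 0. Factor out: x = 2^3 · u with u = 5/7 a unit in ℤ_2. Expand u iteratively via a_{v+i} = u_i mod 2, u_{i+1} = (u_i − a_{v+i})/2:
  u_0 = 5/7;  a_3 = 1;  u_1 = (u_0 − 1)/2 = -1/7
  u_1 = -1/7;  a_4 = 1;  u_2 = (u_1 − 1)/2 = -4/7
  u_2 = -4/7;  a_5 = 0;  u_3 = (u_2 − 0)/2 = -2/7
Digits: (0, 0, 0, 1, 1, 0).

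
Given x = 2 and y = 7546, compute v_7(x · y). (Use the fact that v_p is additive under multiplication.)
v_7(15092) = 3

v_p(x) = 0 (factor: 2 = 7^0 · 2); v_p(y) = 3 (factor: 7546 = 7^3 · 22). Additivity: v_p(xy) = v_p(x) + v_p(y) = 0 + 3 = 3. (Direct check: xy = 15092 = 7^3 · (44).)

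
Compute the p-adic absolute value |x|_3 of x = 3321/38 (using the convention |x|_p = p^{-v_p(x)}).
|3321/38|_3 = 1/81

Step 1 — compute v_3(x) by factoring powers of 3 out of the numerator and denominator: v_3(3321/38) = 4. Step 2 — apply |x|_p = p^{-v_p(x)} = 3^{-4} = 1/81.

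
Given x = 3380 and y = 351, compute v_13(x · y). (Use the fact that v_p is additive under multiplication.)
v_13(1186380) = 3

v_p(x) = 2 (factor: 3380 = 13^2 · 20); v_p(y) = 1 (factor: 351 = 13^1 · 27). Additivity: v_p(xy) = v_p(x) + v_p(y) = 2 + 1 = 3. (Direct check: xy = 1186380 = 13^3 · (540).)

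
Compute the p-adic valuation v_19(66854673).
v_19(66854673) = 5

v_19(n) is the largest exponent k such that 19^k divides n. Factor out: 66854673 = 19^5 · 27. (Sign doesn't affect v_p.) So v_19(66854673) = 5.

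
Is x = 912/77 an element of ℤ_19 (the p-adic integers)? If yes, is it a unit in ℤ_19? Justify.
x ∈ ℤ_19 but not a unit; v_19(x) = 1 > 0

ℤ_19 = {x ∈ ℚ_19 : v_19(x) ≥ 0} and ℤ_19^× = {x ∈ ℤ_19 : v_19(x) = 0}. Here v_19(912/77) = v_19(num) − v_19(den) = 1; compare against these criteria.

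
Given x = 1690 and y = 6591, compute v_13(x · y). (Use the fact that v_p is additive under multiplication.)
v_13(11138790) = 5

v_p(x) = 2 (factor: 1690 = 13^2 · 10); v_p(y) = 3 (factor: 6591 = 13^3 · 3). Additivity: v_p(xy) = v_p(x) + v_p(y) = 2 + 3 = 5. (Direct check: xy = 11138790 = 13^5 · (30).)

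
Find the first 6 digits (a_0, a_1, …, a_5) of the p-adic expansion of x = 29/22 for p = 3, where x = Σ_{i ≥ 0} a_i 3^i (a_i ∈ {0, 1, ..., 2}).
(a_0, …, a_5) = (2, 1, 0, 0, 2, 0)

v_3(29/22) = 0 (numerator and denominator both coprime to 3), so x ∈ ℤ_3^×. Compute digits iteratively via a_i = x_i mod 3, x_{i+1} = (x_i − a_i)/3, with x_0 = x:
  x_0 = 29/22;  a_0 = 2;  x_1 = (x_0 − 2)/3 = -5/22
  x_1 = -5/22;  a_1 = 1;  x_2 = (x_1 − 1)/3 = -9/22
  x_2 = -9/22;  a_2 = 0;  x_3 = (x_2 − 0)/3 = -3/22
  x_3 = -3/22;  a_3 = 0;  x_4 = (x_3 − 0)/3 = -1/22
  x_4 = -1/22;  a_4 = 2;  x_5 = (x_4 − 2)/3 = -15/22
  x_5 = -15/22;  a_5 = 0;  x_6 = (x_5 − 0)/3 = -5/22
Digits: (2, 1, 0, 0, 2, 0).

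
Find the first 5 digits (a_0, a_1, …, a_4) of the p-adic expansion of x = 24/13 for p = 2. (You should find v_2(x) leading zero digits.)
(a_0, …, a_4) = (0, 0, 0, 1, 1)

v_2(24/13) = 3, so a_0 = ... = a_2 = 0. Factor out: x = 2^3 · u with u = 3/13 a unit in ℤ_2. Expand u iteratively via a_{v+i} = u_i mod 2, u_{i+1} = (u_i − a_{v+i})/2:
  u_0 = 3/13;  a_3 = 1;  u_1 = (u_0 − 1)/2 = -5/13
  u_1 = -5/13;  a_4 = 1;  u_2 = (u_1 − 1)/2 = -9/13
Digits: (0, 0, 0, 1, 1).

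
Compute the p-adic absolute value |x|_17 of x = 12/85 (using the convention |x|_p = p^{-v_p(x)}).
|12/85|_17 = 17

Step 1 — compute v_17(x) by factoring powers of 17 out of the numerator and denominator: v_17(12/85) = -1. Step 2 — apply |x|_p = p^{-v_p(x)} = 17^{1} = 17.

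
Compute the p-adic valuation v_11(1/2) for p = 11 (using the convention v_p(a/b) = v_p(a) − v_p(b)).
v_11(1/2) = 0

Factor powers of 11 from the numerator and denominator of the reduced fraction: 1 = 11^0 · 1 and 2 = 11^0 · 2. Apply v_p(a/b) = v_p(a) − v_p(b): v_11(1/2) = 0 − 0 = 0.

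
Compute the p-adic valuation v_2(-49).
v_2(-49) = 0

v_2(n) is the largest exponent k such that 2^k divides n. Factor out: -49 = -2^0 · 49. (Sign doesn't affect v_p.) So v_2(-49) = 0.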